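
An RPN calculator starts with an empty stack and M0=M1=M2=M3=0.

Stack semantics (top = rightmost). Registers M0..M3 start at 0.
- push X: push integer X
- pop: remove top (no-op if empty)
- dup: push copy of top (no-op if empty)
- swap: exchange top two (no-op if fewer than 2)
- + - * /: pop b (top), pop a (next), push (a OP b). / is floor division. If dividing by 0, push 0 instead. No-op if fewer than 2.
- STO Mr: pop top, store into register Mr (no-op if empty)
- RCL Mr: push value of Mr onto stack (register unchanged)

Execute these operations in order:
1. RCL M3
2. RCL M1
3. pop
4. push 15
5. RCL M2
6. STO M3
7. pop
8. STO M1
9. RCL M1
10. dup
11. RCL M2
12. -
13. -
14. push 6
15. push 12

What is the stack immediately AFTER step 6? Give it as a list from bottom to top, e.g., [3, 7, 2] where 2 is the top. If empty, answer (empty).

After op 1 (RCL M3): stack=[0] mem=[0,0,0,0]
After op 2 (RCL M1): stack=[0,0] mem=[0,0,0,0]
After op 3 (pop): stack=[0] mem=[0,0,0,0]
After op 4 (push 15): stack=[0,15] mem=[0,0,0,0]
After op 5 (RCL M2): stack=[0,15,0] mem=[0,0,0,0]
After op 6 (STO M3): stack=[0,15] mem=[0,0,0,0]

[0, 15]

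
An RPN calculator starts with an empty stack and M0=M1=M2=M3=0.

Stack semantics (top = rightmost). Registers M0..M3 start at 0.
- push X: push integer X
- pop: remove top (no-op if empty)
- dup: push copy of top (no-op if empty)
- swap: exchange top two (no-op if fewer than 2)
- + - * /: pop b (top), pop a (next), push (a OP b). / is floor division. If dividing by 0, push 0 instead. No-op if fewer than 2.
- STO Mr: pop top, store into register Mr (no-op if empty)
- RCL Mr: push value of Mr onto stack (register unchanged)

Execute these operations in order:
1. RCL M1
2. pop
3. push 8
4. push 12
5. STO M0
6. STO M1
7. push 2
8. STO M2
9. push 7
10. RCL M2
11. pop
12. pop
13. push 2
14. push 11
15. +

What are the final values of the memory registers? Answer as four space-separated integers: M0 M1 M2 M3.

Answer: 12 8 2 0

Derivation:
After op 1 (RCL M1): stack=[0] mem=[0,0,0,0]
After op 2 (pop): stack=[empty] mem=[0,0,0,0]
After op 3 (push 8): stack=[8] mem=[0,0,0,0]
After op 4 (push 12): stack=[8,12] mem=[0,0,0,0]
After op 5 (STO M0): stack=[8] mem=[12,0,0,0]
After op 6 (STO M1): stack=[empty] mem=[12,8,0,0]
After op 7 (push 2): stack=[2] mem=[12,8,0,0]
After op 8 (STO M2): stack=[empty] mem=[12,8,2,0]
After op 9 (push 7): stack=[7] mem=[12,8,2,0]
After op 10 (RCL M2): stack=[7,2] mem=[12,8,2,0]
After op 11 (pop): stack=[7] mem=[12,8,2,0]
After op 12 (pop): stack=[empty] mem=[12,8,2,0]
After op 13 (push 2): stack=[2] mem=[12,8,2,0]
After op 14 (push 11): stack=[2,11] mem=[12,8,2,0]
After op 15 (+): stack=[13] mem=[12,8,2,0]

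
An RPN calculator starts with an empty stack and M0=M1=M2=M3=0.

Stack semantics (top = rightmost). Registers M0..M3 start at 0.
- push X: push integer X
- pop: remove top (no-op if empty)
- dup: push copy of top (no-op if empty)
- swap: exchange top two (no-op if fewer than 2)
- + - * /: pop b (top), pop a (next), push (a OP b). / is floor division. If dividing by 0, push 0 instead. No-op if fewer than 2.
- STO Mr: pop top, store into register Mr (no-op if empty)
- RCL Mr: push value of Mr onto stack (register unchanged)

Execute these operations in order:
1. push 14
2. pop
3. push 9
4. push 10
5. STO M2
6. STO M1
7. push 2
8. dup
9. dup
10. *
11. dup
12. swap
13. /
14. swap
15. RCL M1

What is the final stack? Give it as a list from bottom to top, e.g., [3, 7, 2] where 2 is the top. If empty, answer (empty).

After op 1 (push 14): stack=[14] mem=[0,0,0,0]
After op 2 (pop): stack=[empty] mem=[0,0,0,0]
After op 3 (push 9): stack=[9] mem=[0,0,0,0]
After op 4 (push 10): stack=[9,10] mem=[0,0,0,0]
After op 5 (STO M2): stack=[9] mem=[0,0,10,0]
After op 6 (STO M1): stack=[empty] mem=[0,9,10,0]
After op 7 (push 2): stack=[2] mem=[0,9,10,0]
After op 8 (dup): stack=[2,2] mem=[0,9,10,0]
After op 9 (dup): stack=[2,2,2] mem=[0,9,10,0]
After op 10 (*): stack=[2,4] mem=[0,9,10,0]
After op 11 (dup): stack=[2,4,4] mem=[0,9,10,0]
After op 12 (swap): stack=[2,4,4] mem=[0,9,10,0]
After op 13 (/): stack=[2,1] mem=[0,9,10,0]
After op 14 (swap): stack=[1,2] mem=[0,9,10,0]
After op 15 (RCL M1): stack=[1,2,9] mem=[0,9,10,0]

Answer: [1, 2, 9]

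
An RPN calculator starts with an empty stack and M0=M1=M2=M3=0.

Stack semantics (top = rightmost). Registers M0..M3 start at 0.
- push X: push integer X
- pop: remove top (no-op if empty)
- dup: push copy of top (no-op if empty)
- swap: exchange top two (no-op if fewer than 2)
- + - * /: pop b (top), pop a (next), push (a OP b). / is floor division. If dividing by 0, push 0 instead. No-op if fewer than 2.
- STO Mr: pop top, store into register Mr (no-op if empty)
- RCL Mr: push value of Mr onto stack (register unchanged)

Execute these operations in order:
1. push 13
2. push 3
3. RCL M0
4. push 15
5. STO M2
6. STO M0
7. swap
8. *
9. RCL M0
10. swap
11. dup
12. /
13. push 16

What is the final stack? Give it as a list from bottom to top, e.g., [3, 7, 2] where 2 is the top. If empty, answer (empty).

After op 1 (push 13): stack=[13] mem=[0,0,0,0]
After op 2 (push 3): stack=[13,3] mem=[0,0,0,0]
After op 3 (RCL M0): stack=[13,3,0] mem=[0,0,0,0]
After op 4 (push 15): stack=[13,3,0,15] mem=[0,0,0,0]
After op 5 (STO M2): stack=[13,3,0] mem=[0,0,15,0]
After op 6 (STO M0): stack=[13,3] mem=[0,0,15,0]
After op 7 (swap): stack=[3,13] mem=[0,0,15,0]
After op 8 (*): stack=[39] mem=[0,0,15,0]
After op 9 (RCL M0): stack=[39,0] mem=[0,0,15,0]
After op 10 (swap): stack=[0,39] mem=[0,0,15,0]
After op 11 (dup): stack=[0,39,39] mem=[0,0,15,0]
After op 12 (/): stack=[0,1] mem=[0,0,15,0]
After op 13 (push 16): stack=[0,1,16] mem=[0,0,15,0]

Answer: [0, 1, 16]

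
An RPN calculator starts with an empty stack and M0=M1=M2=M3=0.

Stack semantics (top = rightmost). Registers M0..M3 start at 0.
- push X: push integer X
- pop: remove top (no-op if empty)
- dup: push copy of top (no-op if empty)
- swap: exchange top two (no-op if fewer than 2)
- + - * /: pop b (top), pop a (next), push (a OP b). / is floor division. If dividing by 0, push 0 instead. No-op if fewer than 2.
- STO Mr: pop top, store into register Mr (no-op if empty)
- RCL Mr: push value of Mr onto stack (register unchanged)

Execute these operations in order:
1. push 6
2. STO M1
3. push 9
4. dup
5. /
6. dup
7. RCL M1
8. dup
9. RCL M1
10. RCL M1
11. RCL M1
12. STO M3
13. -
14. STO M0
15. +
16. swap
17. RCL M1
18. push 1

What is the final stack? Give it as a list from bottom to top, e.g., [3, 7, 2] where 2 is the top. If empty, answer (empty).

Answer: [1, 12, 1, 6, 1]

Derivation:
After op 1 (push 6): stack=[6] mem=[0,0,0,0]
After op 2 (STO M1): stack=[empty] mem=[0,6,0,0]
After op 3 (push 9): stack=[9] mem=[0,6,0,0]
After op 4 (dup): stack=[9,9] mem=[0,6,0,0]
After op 5 (/): stack=[1] mem=[0,6,0,0]
After op 6 (dup): stack=[1,1] mem=[0,6,0,0]
After op 7 (RCL M1): stack=[1,1,6] mem=[0,6,0,0]
After op 8 (dup): stack=[1,1,6,6] mem=[0,6,0,0]
After op 9 (RCL M1): stack=[1,1,6,6,6] mem=[0,6,0,0]
After op 10 (RCL M1): stack=[1,1,6,6,6,6] mem=[0,6,0,0]
After op 11 (RCL M1): stack=[1,1,6,6,6,6,6] mem=[0,6,0,0]
After op 12 (STO M3): stack=[1,1,6,6,6,6] mem=[0,6,0,6]
After op 13 (-): stack=[1,1,6,6,0] mem=[0,6,0,6]
After op 14 (STO M0): stack=[1,1,6,6] mem=[0,6,0,6]
After op 15 (+): stack=[1,1,12] mem=[0,6,0,6]
After op 16 (swap): stack=[1,12,1] mem=[0,6,0,6]
After op 17 (RCL M1): stack=[1,12,1,6] mem=[0,6,0,6]
After op 18 (push 1): stack=[1,12,1,6,1] mem=[0,6,0,6]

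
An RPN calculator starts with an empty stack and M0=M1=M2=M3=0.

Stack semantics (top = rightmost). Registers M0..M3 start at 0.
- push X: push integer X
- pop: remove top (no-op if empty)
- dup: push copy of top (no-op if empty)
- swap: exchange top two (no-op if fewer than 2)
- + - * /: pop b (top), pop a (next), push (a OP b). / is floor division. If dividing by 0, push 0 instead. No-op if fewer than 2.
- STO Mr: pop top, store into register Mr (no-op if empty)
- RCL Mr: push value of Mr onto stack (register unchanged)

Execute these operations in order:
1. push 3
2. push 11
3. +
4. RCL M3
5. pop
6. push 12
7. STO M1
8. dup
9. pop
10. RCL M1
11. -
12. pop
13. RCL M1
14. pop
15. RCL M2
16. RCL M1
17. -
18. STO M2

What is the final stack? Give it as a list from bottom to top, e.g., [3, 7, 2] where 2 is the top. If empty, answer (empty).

After op 1 (push 3): stack=[3] mem=[0,0,0,0]
After op 2 (push 11): stack=[3,11] mem=[0,0,0,0]
After op 3 (+): stack=[14] mem=[0,0,0,0]
After op 4 (RCL M3): stack=[14,0] mem=[0,0,0,0]
After op 5 (pop): stack=[14] mem=[0,0,0,0]
After op 6 (push 12): stack=[14,12] mem=[0,0,0,0]
After op 7 (STO M1): stack=[14] mem=[0,12,0,0]
After op 8 (dup): stack=[14,14] mem=[0,12,0,0]
After op 9 (pop): stack=[14] mem=[0,12,0,0]
After op 10 (RCL M1): stack=[14,12] mem=[0,12,0,0]
After op 11 (-): stack=[2] mem=[0,12,0,0]
After op 12 (pop): stack=[empty] mem=[0,12,0,0]
After op 13 (RCL M1): stack=[12] mem=[0,12,0,0]
After op 14 (pop): stack=[empty] mem=[0,12,0,0]
After op 15 (RCL M2): stack=[0] mem=[0,12,0,0]
After op 16 (RCL M1): stack=[0,12] mem=[0,12,0,0]
After op 17 (-): stack=[-12] mem=[0,12,0,0]
After op 18 (STO M2): stack=[empty] mem=[0,12,-12,0]

Answer: (empty)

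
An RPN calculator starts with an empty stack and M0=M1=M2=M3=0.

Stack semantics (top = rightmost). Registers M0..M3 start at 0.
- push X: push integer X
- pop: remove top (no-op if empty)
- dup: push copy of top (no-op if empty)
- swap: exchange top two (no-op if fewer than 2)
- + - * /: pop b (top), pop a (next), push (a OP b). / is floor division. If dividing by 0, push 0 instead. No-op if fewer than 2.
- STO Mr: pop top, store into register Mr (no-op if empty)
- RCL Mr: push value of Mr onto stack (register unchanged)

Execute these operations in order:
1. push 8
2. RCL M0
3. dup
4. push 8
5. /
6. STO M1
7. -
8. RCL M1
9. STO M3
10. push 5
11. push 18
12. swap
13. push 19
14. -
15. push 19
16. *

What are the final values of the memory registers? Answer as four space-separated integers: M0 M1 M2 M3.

After op 1 (push 8): stack=[8] mem=[0,0,0,0]
After op 2 (RCL M0): stack=[8,0] mem=[0,0,0,0]
After op 3 (dup): stack=[8,0,0] mem=[0,0,0,0]
After op 4 (push 8): stack=[8,0,0,8] mem=[0,0,0,0]
After op 5 (/): stack=[8,0,0] mem=[0,0,0,0]
After op 6 (STO M1): stack=[8,0] mem=[0,0,0,0]
After op 7 (-): stack=[8] mem=[0,0,0,0]
After op 8 (RCL M1): stack=[8,0] mem=[0,0,0,0]
After op 9 (STO M3): stack=[8] mem=[0,0,0,0]
After op 10 (push 5): stack=[8,5] mem=[0,0,0,0]
After op 11 (push 18): stack=[8,5,18] mem=[0,0,0,0]
After op 12 (swap): stack=[8,18,5] mem=[0,0,0,0]
After op 13 (push 19): stack=[8,18,5,19] mem=[0,0,0,0]
After op 14 (-): stack=[8,18,-14] mem=[0,0,0,0]
After op 15 (push 19): stack=[8,18,-14,19] mem=[0,0,0,0]
After op 16 (*): stack=[8,18,-266] mem=[0,0,0,0]

Answer: 0 0 0 0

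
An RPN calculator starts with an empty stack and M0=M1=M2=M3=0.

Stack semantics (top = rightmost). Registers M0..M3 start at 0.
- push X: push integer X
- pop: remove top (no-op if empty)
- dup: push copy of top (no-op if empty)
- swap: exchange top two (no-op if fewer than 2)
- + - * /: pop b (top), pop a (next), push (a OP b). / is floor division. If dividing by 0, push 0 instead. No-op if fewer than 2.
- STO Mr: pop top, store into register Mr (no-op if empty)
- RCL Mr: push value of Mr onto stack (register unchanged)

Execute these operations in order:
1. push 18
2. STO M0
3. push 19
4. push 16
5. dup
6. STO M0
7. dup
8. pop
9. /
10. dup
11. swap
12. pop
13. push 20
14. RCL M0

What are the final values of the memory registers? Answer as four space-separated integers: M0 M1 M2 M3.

Answer: 16 0 0 0

Derivation:
After op 1 (push 18): stack=[18] mem=[0,0,0,0]
After op 2 (STO M0): stack=[empty] mem=[18,0,0,0]
After op 3 (push 19): stack=[19] mem=[18,0,0,0]
After op 4 (push 16): stack=[19,16] mem=[18,0,0,0]
After op 5 (dup): stack=[19,16,16] mem=[18,0,0,0]
After op 6 (STO M0): stack=[19,16] mem=[16,0,0,0]
After op 7 (dup): stack=[19,16,16] mem=[16,0,0,0]
After op 8 (pop): stack=[19,16] mem=[16,0,0,0]
After op 9 (/): stack=[1] mem=[16,0,0,0]
After op 10 (dup): stack=[1,1] mem=[16,0,0,0]
After op 11 (swap): stack=[1,1] mem=[16,0,0,0]
After op 12 (pop): stack=[1] mem=[16,0,0,0]
After op 13 (push 20): stack=[1,20] mem=[16,0,0,0]
After op 14 (RCL M0): stack=[1,20,16] mem=[16,0,0,0]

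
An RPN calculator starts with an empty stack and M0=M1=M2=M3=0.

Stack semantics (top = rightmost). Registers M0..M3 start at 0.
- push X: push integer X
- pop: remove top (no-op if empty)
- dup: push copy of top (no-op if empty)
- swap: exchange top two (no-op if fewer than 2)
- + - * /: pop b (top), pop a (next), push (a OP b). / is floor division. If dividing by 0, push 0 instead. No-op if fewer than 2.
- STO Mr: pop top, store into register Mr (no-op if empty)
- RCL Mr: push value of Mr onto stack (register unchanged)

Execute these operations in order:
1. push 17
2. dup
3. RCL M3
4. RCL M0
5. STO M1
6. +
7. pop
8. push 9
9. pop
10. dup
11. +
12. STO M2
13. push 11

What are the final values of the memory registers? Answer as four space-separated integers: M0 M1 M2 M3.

After op 1 (push 17): stack=[17] mem=[0,0,0,0]
After op 2 (dup): stack=[17,17] mem=[0,0,0,0]
After op 3 (RCL M3): stack=[17,17,0] mem=[0,0,0,0]
After op 4 (RCL M0): stack=[17,17,0,0] mem=[0,0,0,0]
After op 5 (STO M1): stack=[17,17,0] mem=[0,0,0,0]
After op 6 (+): stack=[17,17] mem=[0,0,0,0]
After op 7 (pop): stack=[17] mem=[0,0,0,0]
After op 8 (push 9): stack=[17,9] mem=[0,0,0,0]
After op 9 (pop): stack=[17] mem=[0,0,0,0]
After op 10 (dup): stack=[17,17] mem=[0,0,0,0]
After op 11 (+): stack=[34] mem=[0,0,0,0]
After op 12 (STO M2): stack=[empty] mem=[0,0,34,0]
After op 13 (push 11): stack=[11] mem=[0,0,34,0]

Answer: 0 0 34 0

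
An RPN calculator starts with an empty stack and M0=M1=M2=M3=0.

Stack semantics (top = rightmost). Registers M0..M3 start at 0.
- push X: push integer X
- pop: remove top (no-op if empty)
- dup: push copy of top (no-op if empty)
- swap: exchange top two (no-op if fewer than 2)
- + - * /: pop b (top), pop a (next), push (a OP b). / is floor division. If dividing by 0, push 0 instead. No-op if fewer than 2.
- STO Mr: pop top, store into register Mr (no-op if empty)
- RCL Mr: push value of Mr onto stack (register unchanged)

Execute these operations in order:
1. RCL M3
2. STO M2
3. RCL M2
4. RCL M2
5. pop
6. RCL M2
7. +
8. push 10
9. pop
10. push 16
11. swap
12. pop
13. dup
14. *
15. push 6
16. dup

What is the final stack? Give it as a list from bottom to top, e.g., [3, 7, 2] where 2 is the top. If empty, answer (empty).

After op 1 (RCL M3): stack=[0] mem=[0,0,0,0]
After op 2 (STO M2): stack=[empty] mem=[0,0,0,0]
After op 3 (RCL M2): stack=[0] mem=[0,0,0,0]
After op 4 (RCL M2): stack=[0,0] mem=[0,0,0,0]
After op 5 (pop): stack=[0] mem=[0,0,0,0]
After op 6 (RCL M2): stack=[0,0] mem=[0,0,0,0]
After op 7 (+): stack=[0] mem=[0,0,0,0]
After op 8 (push 10): stack=[0,10] mem=[0,0,0,0]
After op 9 (pop): stack=[0] mem=[0,0,0,0]
After op 10 (push 16): stack=[0,16] mem=[0,0,0,0]
After op 11 (swap): stack=[16,0] mem=[0,0,0,0]
After op 12 (pop): stack=[16] mem=[0,0,0,0]
After op 13 (dup): stack=[16,16] mem=[0,0,0,0]
After op 14 (*): stack=[256] mem=[0,0,0,0]
After op 15 (push 6): stack=[256,6] mem=[0,0,0,0]
After op 16 (dup): stack=[256,6,6] mem=[0,0,0,0]

Answer: [256, 6, 6]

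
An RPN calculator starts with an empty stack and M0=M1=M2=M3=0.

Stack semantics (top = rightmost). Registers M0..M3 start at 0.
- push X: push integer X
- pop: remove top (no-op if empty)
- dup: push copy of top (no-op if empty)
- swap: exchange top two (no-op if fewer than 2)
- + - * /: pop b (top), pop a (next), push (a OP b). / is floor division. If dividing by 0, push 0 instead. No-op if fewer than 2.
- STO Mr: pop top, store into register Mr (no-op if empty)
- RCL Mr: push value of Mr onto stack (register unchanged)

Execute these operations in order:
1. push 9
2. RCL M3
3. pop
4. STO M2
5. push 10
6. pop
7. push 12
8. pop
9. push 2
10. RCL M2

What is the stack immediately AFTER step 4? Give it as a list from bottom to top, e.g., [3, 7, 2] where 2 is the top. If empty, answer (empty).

After op 1 (push 9): stack=[9] mem=[0,0,0,0]
After op 2 (RCL M3): stack=[9,0] mem=[0,0,0,0]
After op 3 (pop): stack=[9] mem=[0,0,0,0]
After op 4 (STO M2): stack=[empty] mem=[0,0,9,0]

(empty)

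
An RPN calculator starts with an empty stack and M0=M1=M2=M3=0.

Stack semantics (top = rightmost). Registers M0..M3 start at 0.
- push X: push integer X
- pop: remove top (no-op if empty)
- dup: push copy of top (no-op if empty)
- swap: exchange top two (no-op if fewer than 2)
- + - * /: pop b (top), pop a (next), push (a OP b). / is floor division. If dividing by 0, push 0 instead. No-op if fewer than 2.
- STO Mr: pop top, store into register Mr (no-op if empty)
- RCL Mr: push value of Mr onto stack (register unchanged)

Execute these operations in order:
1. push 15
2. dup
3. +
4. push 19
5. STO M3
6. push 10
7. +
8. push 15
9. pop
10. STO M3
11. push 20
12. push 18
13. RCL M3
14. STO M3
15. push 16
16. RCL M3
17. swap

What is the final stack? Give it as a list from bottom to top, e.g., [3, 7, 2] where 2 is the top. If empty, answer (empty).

After op 1 (push 15): stack=[15] mem=[0,0,0,0]
After op 2 (dup): stack=[15,15] mem=[0,0,0,0]
After op 3 (+): stack=[30] mem=[0,0,0,0]
After op 4 (push 19): stack=[30,19] mem=[0,0,0,0]
After op 5 (STO M3): stack=[30] mem=[0,0,0,19]
After op 6 (push 10): stack=[30,10] mem=[0,0,0,19]
After op 7 (+): stack=[40] mem=[0,0,0,19]
After op 8 (push 15): stack=[40,15] mem=[0,0,0,19]
After op 9 (pop): stack=[40] mem=[0,0,0,19]
After op 10 (STO M3): stack=[empty] mem=[0,0,0,40]
After op 11 (push 20): stack=[20] mem=[0,0,0,40]
After op 12 (push 18): stack=[20,18] mem=[0,0,0,40]
After op 13 (RCL M3): stack=[20,18,40] mem=[0,0,0,40]
After op 14 (STO M3): stack=[20,18] mem=[0,0,0,40]
After op 15 (push 16): stack=[20,18,16] mem=[0,0,0,40]
After op 16 (RCL M3): stack=[20,18,16,40] mem=[0,0,0,40]
After op 17 (swap): stack=[20,18,40,16] mem=[0,0,0,40]

Answer: [20, 18, 40, 16]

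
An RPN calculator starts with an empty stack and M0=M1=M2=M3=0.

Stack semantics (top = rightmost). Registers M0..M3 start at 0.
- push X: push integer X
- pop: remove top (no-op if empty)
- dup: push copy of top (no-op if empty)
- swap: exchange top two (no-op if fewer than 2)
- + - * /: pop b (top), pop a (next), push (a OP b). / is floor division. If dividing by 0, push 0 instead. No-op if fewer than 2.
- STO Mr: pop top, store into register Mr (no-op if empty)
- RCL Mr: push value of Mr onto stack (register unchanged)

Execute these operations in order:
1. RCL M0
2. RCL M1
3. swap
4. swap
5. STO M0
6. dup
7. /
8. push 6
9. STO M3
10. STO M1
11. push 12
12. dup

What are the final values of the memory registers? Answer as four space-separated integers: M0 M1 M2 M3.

Answer: 0 0 0 6

Derivation:
After op 1 (RCL M0): stack=[0] mem=[0,0,0,0]
After op 2 (RCL M1): stack=[0,0] mem=[0,0,0,0]
After op 3 (swap): stack=[0,0] mem=[0,0,0,0]
After op 4 (swap): stack=[0,0] mem=[0,0,0,0]
After op 5 (STO M0): stack=[0] mem=[0,0,0,0]
After op 6 (dup): stack=[0,0] mem=[0,0,0,0]
After op 7 (/): stack=[0] mem=[0,0,0,0]
After op 8 (push 6): stack=[0,6] mem=[0,0,0,0]
After op 9 (STO M3): stack=[0] mem=[0,0,0,6]
After op 10 (STO M1): stack=[empty] mem=[0,0,0,6]
After op 11 (push 12): stack=[12] mem=[0,0,0,6]
After op 12 (dup): stack=[12,12] mem=[0,0,0,6]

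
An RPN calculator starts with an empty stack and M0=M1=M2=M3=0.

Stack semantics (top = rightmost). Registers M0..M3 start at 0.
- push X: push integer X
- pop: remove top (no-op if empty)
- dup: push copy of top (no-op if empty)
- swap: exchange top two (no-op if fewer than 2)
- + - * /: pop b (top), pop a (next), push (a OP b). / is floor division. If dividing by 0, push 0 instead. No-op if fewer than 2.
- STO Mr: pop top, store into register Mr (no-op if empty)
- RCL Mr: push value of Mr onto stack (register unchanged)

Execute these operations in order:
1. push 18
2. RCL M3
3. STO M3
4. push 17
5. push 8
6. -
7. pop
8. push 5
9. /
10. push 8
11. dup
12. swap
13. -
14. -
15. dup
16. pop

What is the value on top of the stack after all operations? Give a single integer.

After op 1 (push 18): stack=[18] mem=[0,0,0,0]
After op 2 (RCL M3): stack=[18,0] mem=[0,0,0,0]
After op 3 (STO M3): stack=[18] mem=[0,0,0,0]
After op 4 (push 17): stack=[18,17] mem=[0,0,0,0]
After op 5 (push 8): stack=[18,17,8] mem=[0,0,0,0]
After op 6 (-): stack=[18,9] mem=[0,0,0,0]
After op 7 (pop): stack=[18] mem=[0,0,0,0]
After op 8 (push 5): stack=[18,5] mem=[0,0,0,0]
After op 9 (/): stack=[3] mem=[0,0,0,0]
After op 10 (push 8): stack=[3,8] mem=[0,0,0,0]
After op 11 (dup): stack=[3,8,8] mem=[0,0,0,0]
After op 12 (swap): stack=[3,8,8] mem=[0,0,0,0]
After op 13 (-): stack=[3,0] mem=[0,0,0,0]
After op 14 (-): stack=[3] mem=[0,0,0,0]
After op 15 (dup): stack=[3,3] mem=[0,0,0,0]
After op 16 (pop): stack=[3] mem=[0,0,0,0]

Answer: 3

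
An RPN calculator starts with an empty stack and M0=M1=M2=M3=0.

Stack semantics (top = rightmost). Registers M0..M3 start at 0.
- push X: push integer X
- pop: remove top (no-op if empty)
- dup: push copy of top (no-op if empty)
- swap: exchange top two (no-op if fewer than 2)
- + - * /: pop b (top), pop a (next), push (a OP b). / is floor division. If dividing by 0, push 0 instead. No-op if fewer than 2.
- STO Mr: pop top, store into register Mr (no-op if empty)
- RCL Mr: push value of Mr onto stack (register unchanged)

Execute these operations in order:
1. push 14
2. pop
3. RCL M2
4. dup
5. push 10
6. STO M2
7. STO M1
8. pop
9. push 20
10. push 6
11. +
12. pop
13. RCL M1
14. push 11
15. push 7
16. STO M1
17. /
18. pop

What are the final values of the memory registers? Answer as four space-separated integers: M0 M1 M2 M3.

Answer: 0 7 10 0

Derivation:
After op 1 (push 14): stack=[14] mem=[0,0,0,0]
After op 2 (pop): stack=[empty] mem=[0,0,0,0]
After op 3 (RCL M2): stack=[0] mem=[0,0,0,0]
After op 4 (dup): stack=[0,0] mem=[0,0,0,0]
After op 5 (push 10): stack=[0,0,10] mem=[0,0,0,0]
After op 6 (STO M2): stack=[0,0] mem=[0,0,10,0]
After op 7 (STO M1): stack=[0] mem=[0,0,10,0]
After op 8 (pop): stack=[empty] mem=[0,0,10,0]
After op 9 (push 20): stack=[20] mem=[0,0,10,0]
After op 10 (push 6): stack=[20,6] mem=[0,0,10,0]
After op 11 (+): stack=[26] mem=[0,0,10,0]
After op 12 (pop): stack=[empty] mem=[0,0,10,0]
After op 13 (RCL M1): stack=[0] mem=[0,0,10,0]
After op 14 (push 11): stack=[0,11] mem=[0,0,10,0]
After op 15 (push 7): stack=[0,11,7] mem=[0,0,10,0]
After op 16 (STO M1): stack=[0,11] mem=[0,7,10,0]
After op 17 (/): stack=[0] mem=[0,7,10,0]
After op 18 (pop): stack=[empty] mem=[0,7,10,0]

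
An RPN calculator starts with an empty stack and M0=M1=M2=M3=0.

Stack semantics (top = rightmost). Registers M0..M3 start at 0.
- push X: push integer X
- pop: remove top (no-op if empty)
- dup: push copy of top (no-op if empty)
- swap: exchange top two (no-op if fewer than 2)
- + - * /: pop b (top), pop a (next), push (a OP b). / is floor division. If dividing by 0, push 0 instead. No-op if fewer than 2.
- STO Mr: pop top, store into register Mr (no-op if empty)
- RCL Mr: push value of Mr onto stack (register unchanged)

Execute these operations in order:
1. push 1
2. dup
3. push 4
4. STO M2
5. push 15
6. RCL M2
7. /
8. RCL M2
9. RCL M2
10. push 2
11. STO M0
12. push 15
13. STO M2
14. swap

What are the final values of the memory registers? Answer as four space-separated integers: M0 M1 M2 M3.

Answer: 2 0 15 0

Derivation:
After op 1 (push 1): stack=[1] mem=[0,0,0,0]
After op 2 (dup): stack=[1,1] mem=[0,0,0,0]
After op 3 (push 4): stack=[1,1,4] mem=[0,0,0,0]
After op 4 (STO M2): stack=[1,1] mem=[0,0,4,0]
After op 5 (push 15): stack=[1,1,15] mem=[0,0,4,0]
After op 6 (RCL M2): stack=[1,1,15,4] mem=[0,0,4,0]
After op 7 (/): stack=[1,1,3] mem=[0,0,4,0]
After op 8 (RCL M2): stack=[1,1,3,4] mem=[0,0,4,0]
After op 9 (RCL M2): stack=[1,1,3,4,4] mem=[0,0,4,0]
After op 10 (push 2): stack=[1,1,3,4,4,2] mem=[0,0,4,0]
After op 11 (STO M0): stack=[1,1,3,4,4] mem=[2,0,4,0]
After op 12 (push 15): stack=[1,1,3,4,4,15] mem=[2,0,4,0]
After op 13 (STO M2): stack=[1,1,3,4,4] mem=[2,0,15,0]
After op 14 (swap): stack=[1,1,3,4,4] mem=[2,0,15,0]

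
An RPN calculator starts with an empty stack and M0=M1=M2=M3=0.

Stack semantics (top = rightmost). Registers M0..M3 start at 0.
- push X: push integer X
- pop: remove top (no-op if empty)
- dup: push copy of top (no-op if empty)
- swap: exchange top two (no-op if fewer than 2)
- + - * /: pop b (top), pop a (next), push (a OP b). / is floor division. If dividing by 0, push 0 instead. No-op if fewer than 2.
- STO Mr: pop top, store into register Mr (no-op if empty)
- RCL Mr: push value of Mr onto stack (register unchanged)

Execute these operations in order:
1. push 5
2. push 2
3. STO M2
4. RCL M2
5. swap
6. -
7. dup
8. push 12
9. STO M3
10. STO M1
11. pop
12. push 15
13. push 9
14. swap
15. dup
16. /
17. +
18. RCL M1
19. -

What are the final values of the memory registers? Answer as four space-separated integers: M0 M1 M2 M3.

Answer: 0 -3 2 12

Derivation:
After op 1 (push 5): stack=[5] mem=[0,0,0,0]
After op 2 (push 2): stack=[5,2] mem=[0,0,0,0]
After op 3 (STO M2): stack=[5] mem=[0,0,2,0]
After op 4 (RCL M2): stack=[5,2] mem=[0,0,2,0]
After op 5 (swap): stack=[2,5] mem=[0,0,2,0]
After op 6 (-): stack=[-3] mem=[0,0,2,0]
After op 7 (dup): stack=[-3,-3] mem=[0,0,2,0]
After op 8 (push 12): stack=[-3,-3,12] mem=[0,0,2,0]
After op 9 (STO M3): stack=[-3,-3] mem=[0,0,2,12]
After op 10 (STO M1): stack=[-3] mem=[0,-3,2,12]
After op 11 (pop): stack=[empty] mem=[0,-3,2,12]
After op 12 (push 15): stack=[15] mem=[0,-3,2,12]
After op 13 (push 9): stack=[15,9] mem=[0,-3,2,12]
After op 14 (swap): stack=[9,15] mem=[0,-3,2,12]
After op 15 (dup): stack=[9,15,15] mem=[0,-3,2,12]
After op 16 (/): stack=[9,1] mem=[0,-3,2,12]
After op 17 (+): stack=[10] mem=[0,-3,2,12]
After op 18 (RCL M1): stack=[10,-3] mem=[0,-3,2,12]
After op 19 (-): stack=[13] mem=[0,-3,2,12]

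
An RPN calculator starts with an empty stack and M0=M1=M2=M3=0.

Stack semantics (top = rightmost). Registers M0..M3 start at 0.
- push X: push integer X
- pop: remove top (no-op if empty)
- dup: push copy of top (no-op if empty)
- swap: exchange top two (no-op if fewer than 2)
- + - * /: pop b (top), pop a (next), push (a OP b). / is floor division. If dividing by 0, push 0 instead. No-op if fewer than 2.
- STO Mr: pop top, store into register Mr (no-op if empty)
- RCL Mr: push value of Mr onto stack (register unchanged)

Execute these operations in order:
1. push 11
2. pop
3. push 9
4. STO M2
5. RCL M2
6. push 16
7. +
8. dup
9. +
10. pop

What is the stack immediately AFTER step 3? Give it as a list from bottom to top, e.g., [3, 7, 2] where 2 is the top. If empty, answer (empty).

After op 1 (push 11): stack=[11] mem=[0,0,0,0]
After op 2 (pop): stack=[empty] mem=[0,0,0,0]
After op 3 (push 9): stack=[9] mem=[0,0,0,0]

[9]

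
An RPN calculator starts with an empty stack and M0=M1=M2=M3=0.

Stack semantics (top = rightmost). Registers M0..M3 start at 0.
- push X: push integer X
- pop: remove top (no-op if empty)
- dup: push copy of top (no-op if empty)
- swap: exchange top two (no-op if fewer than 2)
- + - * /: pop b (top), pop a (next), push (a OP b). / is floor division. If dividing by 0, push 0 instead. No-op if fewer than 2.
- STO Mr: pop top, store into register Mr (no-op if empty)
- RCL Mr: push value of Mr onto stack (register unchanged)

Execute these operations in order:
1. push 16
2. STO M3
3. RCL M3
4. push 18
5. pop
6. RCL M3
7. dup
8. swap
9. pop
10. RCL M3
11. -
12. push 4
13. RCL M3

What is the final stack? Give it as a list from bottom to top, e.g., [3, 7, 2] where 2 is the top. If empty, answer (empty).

Answer: [16, 0, 4, 16]

Derivation:
After op 1 (push 16): stack=[16] mem=[0,0,0,0]
After op 2 (STO M3): stack=[empty] mem=[0,0,0,16]
After op 3 (RCL M3): stack=[16] mem=[0,0,0,16]
After op 4 (push 18): stack=[16,18] mem=[0,0,0,16]
After op 5 (pop): stack=[16] mem=[0,0,0,16]
After op 6 (RCL M3): stack=[16,16] mem=[0,0,0,16]
After op 7 (dup): stack=[16,16,16] mem=[0,0,0,16]
After op 8 (swap): stack=[16,16,16] mem=[0,0,0,16]
After op 9 (pop): stack=[16,16] mem=[0,0,0,16]
After op 10 (RCL M3): stack=[16,16,16] mem=[0,0,0,16]
After op 11 (-): stack=[16,0] mem=[0,0,0,16]
After op 12 (push 4): stack=[16,0,4] mem=[0,0,0,16]
After op 13 (RCL M3): stack=[16,0,4,16] mem=[0,0,0,16]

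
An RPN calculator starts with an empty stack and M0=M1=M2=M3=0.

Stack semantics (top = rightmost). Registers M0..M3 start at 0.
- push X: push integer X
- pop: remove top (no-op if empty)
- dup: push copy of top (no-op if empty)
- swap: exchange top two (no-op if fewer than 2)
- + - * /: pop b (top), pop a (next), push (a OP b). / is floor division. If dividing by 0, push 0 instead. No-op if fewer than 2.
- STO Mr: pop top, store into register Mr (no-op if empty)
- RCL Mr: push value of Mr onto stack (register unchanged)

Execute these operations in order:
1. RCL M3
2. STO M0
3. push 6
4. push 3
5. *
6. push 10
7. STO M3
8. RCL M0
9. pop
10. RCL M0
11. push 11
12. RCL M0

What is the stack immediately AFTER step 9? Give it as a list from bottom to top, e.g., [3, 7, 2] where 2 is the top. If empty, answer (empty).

After op 1 (RCL M3): stack=[0] mem=[0,0,0,0]
After op 2 (STO M0): stack=[empty] mem=[0,0,0,0]
After op 3 (push 6): stack=[6] mem=[0,0,0,0]
After op 4 (push 3): stack=[6,3] mem=[0,0,0,0]
After op 5 (*): stack=[18] mem=[0,0,0,0]
After op 6 (push 10): stack=[18,10] mem=[0,0,0,0]
After op 7 (STO M3): stack=[18] mem=[0,0,0,10]
After op 8 (RCL M0): stack=[18,0] mem=[0,0,0,10]
After op 9 (pop): stack=[18] mem=[0,0,0,10]

[18]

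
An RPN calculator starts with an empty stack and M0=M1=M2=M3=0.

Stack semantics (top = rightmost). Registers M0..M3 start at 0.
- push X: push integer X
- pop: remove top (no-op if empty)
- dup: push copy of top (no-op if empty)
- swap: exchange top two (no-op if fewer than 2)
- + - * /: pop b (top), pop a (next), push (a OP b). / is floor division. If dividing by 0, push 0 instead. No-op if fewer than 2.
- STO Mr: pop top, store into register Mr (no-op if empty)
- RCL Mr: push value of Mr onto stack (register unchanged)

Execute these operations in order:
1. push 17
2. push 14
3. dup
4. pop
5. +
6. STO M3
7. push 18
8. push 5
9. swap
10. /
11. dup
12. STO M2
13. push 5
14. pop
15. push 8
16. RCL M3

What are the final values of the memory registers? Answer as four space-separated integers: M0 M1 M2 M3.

Answer: 0 0 0 31

Derivation:
After op 1 (push 17): stack=[17] mem=[0,0,0,0]
After op 2 (push 14): stack=[17,14] mem=[0,0,0,0]
After op 3 (dup): stack=[17,14,14] mem=[0,0,0,0]
After op 4 (pop): stack=[17,14] mem=[0,0,0,0]
After op 5 (+): stack=[31] mem=[0,0,0,0]
After op 6 (STO M3): stack=[empty] mem=[0,0,0,31]
After op 7 (push 18): stack=[18] mem=[0,0,0,31]
After op 8 (push 5): stack=[18,5] mem=[0,0,0,31]
After op 9 (swap): stack=[5,18] mem=[0,0,0,31]
After op 10 (/): stack=[0] mem=[0,0,0,31]
After op 11 (dup): stack=[0,0] mem=[0,0,0,31]
After op 12 (STO M2): stack=[0] mem=[0,0,0,31]
After op 13 (push 5): stack=[0,5] mem=[0,0,0,31]
After op 14 (pop): stack=[0] mem=[0,0,0,31]
After op 15 (push 8): stack=[0,8] mem=[0,0,0,31]
After op 16 (RCL M3): stack=[0,8,31] mem=[0,0,0,31]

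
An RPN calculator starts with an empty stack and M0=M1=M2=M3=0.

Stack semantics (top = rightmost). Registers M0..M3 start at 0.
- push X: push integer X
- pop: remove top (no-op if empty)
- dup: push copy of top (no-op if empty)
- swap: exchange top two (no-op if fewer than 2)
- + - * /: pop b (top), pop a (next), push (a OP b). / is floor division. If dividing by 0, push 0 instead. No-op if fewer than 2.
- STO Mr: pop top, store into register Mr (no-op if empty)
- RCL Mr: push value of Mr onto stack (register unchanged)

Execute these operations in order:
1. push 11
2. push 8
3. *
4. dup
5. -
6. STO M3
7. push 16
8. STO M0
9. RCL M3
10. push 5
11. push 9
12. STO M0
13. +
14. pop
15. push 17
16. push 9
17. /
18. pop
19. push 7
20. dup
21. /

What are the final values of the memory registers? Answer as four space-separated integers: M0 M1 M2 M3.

Answer: 9 0 0 0

Derivation:
After op 1 (push 11): stack=[11] mem=[0,0,0,0]
After op 2 (push 8): stack=[11,8] mem=[0,0,0,0]
After op 3 (*): stack=[88] mem=[0,0,0,0]
After op 4 (dup): stack=[88,88] mem=[0,0,0,0]
After op 5 (-): stack=[0] mem=[0,0,0,0]
After op 6 (STO M3): stack=[empty] mem=[0,0,0,0]
After op 7 (push 16): stack=[16] mem=[0,0,0,0]
After op 8 (STO M0): stack=[empty] mem=[16,0,0,0]
After op 9 (RCL M3): stack=[0] mem=[16,0,0,0]
After op 10 (push 5): stack=[0,5] mem=[16,0,0,0]
After op 11 (push 9): stack=[0,5,9] mem=[16,0,0,0]
After op 12 (STO M0): stack=[0,5] mem=[9,0,0,0]
After op 13 (+): stack=[5] mem=[9,0,0,0]
After op 14 (pop): stack=[empty] mem=[9,0,0,0]
After op 15 (push 17): stack=[17] mem=[9,0,0,0]
After op 16 (push 9): stack=[17,9] mem=[9,0,0,0]
After op 17 (/): stack=[1] mem=[9,0,0,0]
After op 18 (pop): stack=[empty] mem=[9,0,0,0]
After op 19 (push 7): stack=[7] mem=[9,0,0,0]
After op 20 (dup): stack=[7,7] mem=[9,0,0,0]
After op 21 (/): stack=[1] mem=[9,0,0,0]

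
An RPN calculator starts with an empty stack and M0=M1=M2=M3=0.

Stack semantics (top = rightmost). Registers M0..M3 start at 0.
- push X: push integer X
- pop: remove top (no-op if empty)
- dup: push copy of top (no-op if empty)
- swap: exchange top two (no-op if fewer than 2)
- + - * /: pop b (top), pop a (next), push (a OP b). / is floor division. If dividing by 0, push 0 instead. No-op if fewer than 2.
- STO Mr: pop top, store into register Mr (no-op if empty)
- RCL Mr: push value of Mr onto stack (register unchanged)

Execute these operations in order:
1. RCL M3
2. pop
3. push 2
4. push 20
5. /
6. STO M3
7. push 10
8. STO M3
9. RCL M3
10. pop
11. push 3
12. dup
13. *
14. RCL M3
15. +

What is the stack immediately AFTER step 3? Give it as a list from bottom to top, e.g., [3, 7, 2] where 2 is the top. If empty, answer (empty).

After op 1 (RCL M3): stack=[0] mem=[0,0,0,0]
After op 2 (pop): stack=[empty] mem=[0,0,0,0]
After op 3 (push 2): stack=[2] mem=[0,0,0,0]

[2]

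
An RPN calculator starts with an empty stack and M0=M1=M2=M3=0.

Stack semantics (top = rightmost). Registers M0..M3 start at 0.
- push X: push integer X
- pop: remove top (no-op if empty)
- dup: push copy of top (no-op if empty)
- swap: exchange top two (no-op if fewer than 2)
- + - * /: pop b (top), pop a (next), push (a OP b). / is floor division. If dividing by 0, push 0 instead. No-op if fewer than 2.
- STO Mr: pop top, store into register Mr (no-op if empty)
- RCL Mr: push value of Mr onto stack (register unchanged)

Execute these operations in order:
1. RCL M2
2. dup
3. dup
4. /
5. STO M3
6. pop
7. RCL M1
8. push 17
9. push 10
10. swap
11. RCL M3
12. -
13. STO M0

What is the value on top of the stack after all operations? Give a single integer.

After op 1 (RCL M2): stack=[0] mem=[0,0,0,0]
After op 2 (dup): stack=[0,0] mem=[0,0,0,0]
After op 3 (dup): stack=[0,0,0] mem=[0,0,0,0]
After op 4 (/): stack=[0,0] mem=[0,0,0,0]
After op 5 (STO M3): stack=[0] mem=[0,0,0,0]
After op 6 (pop): stack=[empty] mem=[0,0,0,0]
After op 7 (RCL M1): stack=[0] mem=[0,0,0,0]
After op 8 (push 17): stack=[0,17] mem=[0,0,0,0]
After op 9 (push 10): stack=[0,17,10] mem=[0,0,0,0]
After op 10 (swap): stack=[0,10,17] mem=[0,0,0,0]
After op 11 (RCL M3): stack=[0,10,17,0] mem=[0,0,0,0]
After op 12 (-): stack=[0,10,17] mem=[0,0,0,0]
After op 13 (STO M0): stack=[0,10] mem=[17,0,0,0]

Answer: 10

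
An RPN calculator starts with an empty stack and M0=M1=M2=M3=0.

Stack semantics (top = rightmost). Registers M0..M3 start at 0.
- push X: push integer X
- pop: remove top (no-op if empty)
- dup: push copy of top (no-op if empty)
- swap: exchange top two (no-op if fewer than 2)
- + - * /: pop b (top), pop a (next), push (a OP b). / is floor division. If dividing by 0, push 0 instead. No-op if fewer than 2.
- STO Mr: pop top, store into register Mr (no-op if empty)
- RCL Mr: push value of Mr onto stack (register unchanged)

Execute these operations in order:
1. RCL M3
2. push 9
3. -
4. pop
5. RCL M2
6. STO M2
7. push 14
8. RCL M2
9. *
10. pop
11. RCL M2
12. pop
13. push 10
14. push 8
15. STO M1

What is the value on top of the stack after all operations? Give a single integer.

Answer: 10

Derivation:
After op 1 (RCL M3): stack=[0] mem=[0,0,0,0]
After op 2 (push 9): stack=[0,9] mem=[0,0,0,0]
After op 3 (-): stack=[-9] mem=[0,0,0,0]
After op 4 (pop): stack=[empty] mem=[0,0,0,0]
After op 5 (RCL M2): stack=[0] mem=[0,0,0,0]
After op 6 (STO M2): stack=[empty] mem=[0,0,0,0]
After op 7 (push 14): stack=[14] mem=[0,0,0,0]
After op 8 (RCL M2): stack=[14,0] mem=[0,0,0,0]
After op 9 (*): stack=[0] mem=[0,0,0,0]
After op 10 (pop): stack=[empty] mem=[0,0,0,0]
After op 11 (RCL M2): stack=[0] mem=[0,0,0,0]
After op 12 (pop): stack=[empty] mem=[0,0,0,0]
After op 13 (push 10): stack=[10] mem=[0,0,0,0]
After op 14 (push 8): stack=[10,8] mem=[0,0,0,0]
After op 15 (STO M1): stack=[10] mem=[0,8,0,0]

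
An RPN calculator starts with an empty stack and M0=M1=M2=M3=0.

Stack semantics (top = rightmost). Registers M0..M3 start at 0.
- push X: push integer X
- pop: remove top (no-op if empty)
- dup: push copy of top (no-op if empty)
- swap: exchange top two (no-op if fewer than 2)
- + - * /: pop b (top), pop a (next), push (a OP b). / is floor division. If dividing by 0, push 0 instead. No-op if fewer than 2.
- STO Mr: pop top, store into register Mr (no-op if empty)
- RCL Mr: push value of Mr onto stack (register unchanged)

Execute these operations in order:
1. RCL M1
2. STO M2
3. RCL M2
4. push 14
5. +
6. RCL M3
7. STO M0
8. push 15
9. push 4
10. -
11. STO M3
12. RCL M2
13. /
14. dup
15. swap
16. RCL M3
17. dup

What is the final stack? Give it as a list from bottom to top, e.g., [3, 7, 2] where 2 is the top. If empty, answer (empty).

Answer: [0, 0, 11, 11]

Derivation:
After op 1 (RCL M1): stack=[0] mem=[0,0,0,0]
After op 2 (STO M2): stack=[empty] mem=[0,0,0,0]
After op 3 (RCL M2): stack=[0] mem=[0,0,0,0]
After op 4 (push 14): stack=[0,14] mem=[0,0,0,0]
After op 5 (+): stack=[14] mem=[0,0,0,0]
After op 6 (RCL M3): stack=[14,0] mem=[0,0,0,0]
After op 7 (STO M0): stack=[14] mem=[0,0,0,0]
After op 8 (push 15): stack=[14,15] mem=[0,0,0,0]
After op 9 (push 4): stack=[14,15,4] mem=[0,0,0,0]
After op 10 (-): stack=[14,11] mem=[0,0,0,0]
After op 11 (STO M3): stack=[14] mem=[0,0,0,11]
After op 12 (RCL M2): stack=[14,0] mem=[0,0,0,11]
After op 13 (/): stack=[0] mem=[0,0,0,11]
After op 14 (dup): stack=[0,0] mem=[0,0,0,11]
After op 15 (swap): stack=[0,0] mem=[0,0,0,11]
After op 16 (RCL M3): stack=[0,0,11] mem=[0,0,0,11]
After op 17 (dup): stack=[0,0,11,11] mem=[0,0,0,11]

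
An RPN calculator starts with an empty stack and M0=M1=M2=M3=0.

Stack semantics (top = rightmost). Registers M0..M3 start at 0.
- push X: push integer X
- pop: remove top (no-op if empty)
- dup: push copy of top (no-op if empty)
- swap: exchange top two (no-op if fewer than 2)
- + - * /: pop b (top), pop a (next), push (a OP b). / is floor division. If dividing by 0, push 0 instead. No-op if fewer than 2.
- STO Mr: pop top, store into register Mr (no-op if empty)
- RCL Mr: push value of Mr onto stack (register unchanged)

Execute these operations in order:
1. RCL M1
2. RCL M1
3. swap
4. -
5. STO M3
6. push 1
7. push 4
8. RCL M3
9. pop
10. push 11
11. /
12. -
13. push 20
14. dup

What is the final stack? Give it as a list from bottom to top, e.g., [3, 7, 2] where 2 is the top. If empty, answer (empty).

After op 1 (RCL M1): stack=[0] mem=[0,0,0,0]
After op 2 (RCL M1): stack=[0,0] mem=[0,0,0,0]
After op 3 (swap): stack=[0,0] mem=[0,0,0,0]
After op 4 (-): stack=[0] mem=[0,0,0,0]
After op 5 (STO M3): stack=[empty] mem=[0,0,0,0]
After op 6 (push 1): stack=[1] mem=[0,0,0,0]
After op 7 (push 4): stack=[1,4] mem=[0,0,0,0]
After op 8 (RCL M3): stack=[1,4,0] mem=[0,0,0,0]
After op 9 (pop): stack=[1,4] mem=[0,0,0,0]
After op 10 (push 11): stack=[1,4,11] mem=[0,0,0,0]
After op 11 (/): stack=[1,0] mem=[0,0,0,0]
After op 12 (-): stack=[1] mem=[0,0,0,0]
After op 13 (push 20): stack=[1,20] mem=[0,0,0,0]
After op 14 (dup): stack=[1,20,20] mem=[0,0,0,0]

Answer: [1, 20, 20]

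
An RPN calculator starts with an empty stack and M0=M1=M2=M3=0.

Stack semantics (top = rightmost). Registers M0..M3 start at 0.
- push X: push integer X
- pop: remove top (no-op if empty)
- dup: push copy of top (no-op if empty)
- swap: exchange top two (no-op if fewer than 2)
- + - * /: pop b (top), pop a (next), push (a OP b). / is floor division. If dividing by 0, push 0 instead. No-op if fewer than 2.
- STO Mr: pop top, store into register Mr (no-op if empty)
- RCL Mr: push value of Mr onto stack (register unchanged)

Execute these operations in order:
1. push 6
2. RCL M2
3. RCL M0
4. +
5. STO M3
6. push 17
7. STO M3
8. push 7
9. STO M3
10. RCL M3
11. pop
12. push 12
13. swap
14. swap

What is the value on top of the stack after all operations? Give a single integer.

Answer: 12

Derivation:
After op 1 (push 6): stack=[6] mem=[0,0,0,0]
After op 2 (RCL M2): stack=[6,0] mem=[0,0,0,0]
After op 3 (RCL M0): stack=[6,0,0] mem=[0,0,0,0]
After op 4 (+): stack=[6,0] mem=[0,0,0,0]
After op 5 (STO M3): stack=[6] mem=[0,0,0,0]
After op 6 (push 17): stack=[6,17] mem=[0,0,0,0]
After op 7 (STO M3): stack=[6] mem=[0,0,0,17]
After op 8 (push 7): stack=[6,7] mem=[0,0,0,17]
After op 9 (STO M3): stack=[6] mem=[0,0,0,7]
After op 10 (RCL M3): stack=[6,7] mem=[0,0,0,7]
After op 11 (pop): stack=[6] mem=[0,0,0,7]
After op 12 (push 12): stack=[6,12] mem=[0,0,0,7]
After op 13 (swap): stack=[12,6] mem=[0,0,0,7]
After op 14 (swap): stack=[6,12] mem=[0,0,0,7]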